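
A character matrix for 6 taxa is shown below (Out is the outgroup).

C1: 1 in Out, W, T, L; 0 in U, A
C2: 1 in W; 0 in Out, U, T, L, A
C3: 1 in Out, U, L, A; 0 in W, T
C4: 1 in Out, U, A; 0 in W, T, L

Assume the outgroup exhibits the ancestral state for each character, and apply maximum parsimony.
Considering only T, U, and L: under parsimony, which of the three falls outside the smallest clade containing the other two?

Character polarity is set by the outgroup: the derived state is whichever differs from the outgroup's state, so for C1, C3, C4 the derived state is '0', and for the remaining characters it is '1'.
C1: derived state '0' in A and U only — synapomorphy for {A, U}.
C2 (derived state '1') is unique to W (autapomorphy; uninformative for grouping).
C3: derived state '0' in T and W only — synapomorphy for {T, W}.
C4 (derived state '0') is shared by L, T, and W — a synapomorphy uniting that clade.
Most parsimonious ingroup topology: (((W,T),L),(U,A)).
T and L share a more recent common ancestor with each other than either does with U, so U is the least closely related of the three.

U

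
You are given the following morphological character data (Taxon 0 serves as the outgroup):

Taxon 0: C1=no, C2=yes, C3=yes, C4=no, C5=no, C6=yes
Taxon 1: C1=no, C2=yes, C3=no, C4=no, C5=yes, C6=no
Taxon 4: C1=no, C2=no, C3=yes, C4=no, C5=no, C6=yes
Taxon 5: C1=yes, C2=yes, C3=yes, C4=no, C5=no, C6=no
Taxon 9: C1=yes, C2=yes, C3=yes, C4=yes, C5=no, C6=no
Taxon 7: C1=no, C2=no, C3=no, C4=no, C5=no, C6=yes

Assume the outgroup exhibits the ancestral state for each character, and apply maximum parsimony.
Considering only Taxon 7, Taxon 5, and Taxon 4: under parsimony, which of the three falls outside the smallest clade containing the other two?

Character polarity is set by the outgroup: the derived state is whichever differs from the outgroup's state, so for C2, C3, C6 the derived state is 'no', and for the remaining characters it is 'yes'.
C1 (derived state 'yes') is shared by Taxon 5 and Taxon 9 — a synapomorphy uniting that clade.
Only Taxon 4 and Taxon 7 show the derived state 'no' for C2, supporting them as a clade.
C3 (state 'no') occurs in Taxon 1 and Taxon 7 but conflicts with the nesting implied by the other characters — most parsimoniously interpreted as homoplasy.
C4 (derived state 'yes') is unique to Taxon 9 (autapomorphy; uninformative for grouping).
C5 (derived state 'yes') is unique to Taxon 1 (autapomorphy; uninformative for grouping).
C6 (derived state 'no') is shared by Taxon 1, Taxon 5, and Taxon 9 — a synapomorphy uniting that clade.
Most parsimonious ingroup topology: ((Taxon 1,(Taxon 5,Taxon 9)),(Taxon 4,Taxon 7)).
Taxon 4 and Taxon 7 share a more recent common ancestor with each other than either does with Taxon 5, so Taxon 5 is the least closely related of the three.

Taxon 5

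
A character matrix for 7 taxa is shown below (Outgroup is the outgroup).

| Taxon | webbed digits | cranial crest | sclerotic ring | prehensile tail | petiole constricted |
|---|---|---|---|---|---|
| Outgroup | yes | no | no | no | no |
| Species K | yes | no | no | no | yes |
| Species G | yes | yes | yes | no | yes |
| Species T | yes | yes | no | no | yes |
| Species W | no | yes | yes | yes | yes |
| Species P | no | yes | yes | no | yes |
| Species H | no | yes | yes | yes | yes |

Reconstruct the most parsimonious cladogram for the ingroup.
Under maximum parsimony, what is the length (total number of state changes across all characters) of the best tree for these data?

Character polarity is set by the outgroup: the derived state is whichever differs from the outgroup's state, so for webbed digits the derived state is 'no', and for the remaining characters it is 'yes'.
webbed digits (derived state 'no') is shared by Species H, Species P, and Species W — a synapomorphy uniting that clade.
cranial crest: derived state 'yes' in Species G, Species H, Species P, Species T, and Species W only — synapomorphy for {Species G, Species H, Species P, Species T, Species W}.
sclerotic ring (derived state 'yes') is shared by Species G, Species H, Species P, and Species W — a synapomorphy uniting that clade.
prehensile tail (derived state 'yes') is shared by Species H and Species W — a synapomorphy uniting that clade.
All ingroup taxa share the derived state 'yes' for petiole constricted; it defines the ingroup but does not resolve relationships within it.
Most parsimonious ingroup topology: (Species K,((Species G,((Species W,Species H),Species P)),Species T)).
Changes per character on this tree: webbed digits: 1; cranial crest: 1; sclerotic ring: 1; prehensile tail: 1; petiole constricted: 1.
Total = 5.

5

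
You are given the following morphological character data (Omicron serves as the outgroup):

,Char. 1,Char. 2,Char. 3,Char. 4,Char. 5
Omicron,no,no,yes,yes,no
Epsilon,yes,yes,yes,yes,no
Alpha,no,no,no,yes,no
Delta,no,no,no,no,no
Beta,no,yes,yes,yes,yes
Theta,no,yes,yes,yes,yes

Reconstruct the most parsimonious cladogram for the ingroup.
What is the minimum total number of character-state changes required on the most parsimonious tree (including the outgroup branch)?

Character polarity is set by the outgroup: the derived state is whichever differs from the outgroup's state, so for Char. 3, Char. 4 the derived state is 'no', and for the remaining characters it is 'yes'.
Char. 1 (derived state 'yes') is unique to Epsilon (autapomorphy; uninformative for grouping).
Char. 2 (derived state 'yes') is shared by Beta, Epsilon, and Theta — a synapomorphy uniting that clade.
Char. 3: derived state 'no' in Alpha and Delta only — synapomorphy for {Alpha, Delta}.
Char. 4: derived state 'no' in Delta only — an autapomorphy, so it tells us nothing about relationships among taxa.
Char. 5 (derived state 'yes') is shared by Beta and Theta — a synapomorphy uniting that clade.
Most parsimonious ingroup topology: ((Epsilon,(Beta,Theta)),(Alpha,Delta)).
Changes per character on this tree: Char. 1: 1; Char. 2: 1; Char. 3: 1; Char. 4: 1; Char. 5: 1.
Total = 5.

5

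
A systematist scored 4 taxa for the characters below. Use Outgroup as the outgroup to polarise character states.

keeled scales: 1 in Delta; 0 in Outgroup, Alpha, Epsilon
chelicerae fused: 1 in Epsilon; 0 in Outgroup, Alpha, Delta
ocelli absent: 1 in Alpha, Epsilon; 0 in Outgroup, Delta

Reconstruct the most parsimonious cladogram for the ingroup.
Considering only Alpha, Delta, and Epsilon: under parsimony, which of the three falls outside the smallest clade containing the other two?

The outgroup has state '0' for every character, so '1' is the derived state throughout.
keeled scales (derived state '1') is unique to Delta (autapomorphy; uninformative for grouping).
chelicerae fused (derived state '1') is unique to Epsilon (autapomorphy; uninformative for grouping).
ocelli absent: derived state '1' in Alpha and Epsilon only — synapomorphy for {Alpha, Epsilon}.
Most parsimonious ingroup topology: ((Alpha,Epsilon),Delta).
Alpha and Epsilon share a more recent common ancestor with each other than either does with Delta, so Delta is the least closely related of the three.

Delta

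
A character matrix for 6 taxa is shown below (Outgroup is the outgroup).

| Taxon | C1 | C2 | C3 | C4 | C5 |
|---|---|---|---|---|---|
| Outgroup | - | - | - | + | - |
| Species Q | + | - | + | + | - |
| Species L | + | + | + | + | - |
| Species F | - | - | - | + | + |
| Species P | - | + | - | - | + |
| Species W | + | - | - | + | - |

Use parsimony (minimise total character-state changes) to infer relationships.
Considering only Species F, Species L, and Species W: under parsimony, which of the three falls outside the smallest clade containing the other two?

Character polarity is set by the outgroup: the derived state is whichever differs from the outgroup's state, so for C4 the derived state is '-', and for the remaining characters it is '+'.
C1: derived state '+' in Species L, Species Q, and Species W only — synapomorphy for {Species L, Species Q, Species W}.
C2 (state '+') occurs in Species L and Species P but conflicts with the nesting implied by the other characters — most parsimoniously interpreted as homoplasy.
C3: derived state '+' in Species L and Species Q only — synapomorphy for {Species L, Species Q}.
C4 (derived state '-') is unique to Species P (autapomorphy; uninformative for grouping).
C5: derived state '+' in Species F and Species P only — synapomorphy for {Species F, Species P}.
Most parsimonious ingroup topology: (((Species Q,Species L),Species W),(Species F,Species P)).
Species W and Species L share a more recent common ancestor with each other than either does with Species F, so Species F is the least closely related of the three.

Species F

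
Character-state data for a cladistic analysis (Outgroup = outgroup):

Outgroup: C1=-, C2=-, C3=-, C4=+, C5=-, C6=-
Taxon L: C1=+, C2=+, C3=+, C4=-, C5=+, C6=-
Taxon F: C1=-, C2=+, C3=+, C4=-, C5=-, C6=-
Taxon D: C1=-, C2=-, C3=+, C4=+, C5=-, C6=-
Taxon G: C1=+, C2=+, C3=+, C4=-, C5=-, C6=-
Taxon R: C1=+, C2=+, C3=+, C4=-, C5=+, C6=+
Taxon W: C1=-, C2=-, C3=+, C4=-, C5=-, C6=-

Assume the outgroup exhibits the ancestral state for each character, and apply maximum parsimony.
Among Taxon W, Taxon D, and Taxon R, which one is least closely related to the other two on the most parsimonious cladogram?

Character polarity is set by the outgroup: the derived state is whichever differs from the outgroup's state, so for C4 the derived state is '-', and for the remaining characters it is '+'.
Only Taxon G, Taxon L, and Taxon R show the derived state '+' for C1, supporting them as a clade.
C2: derived state '+' in Taxon F, Taxon G, Taxon L, and Taxon R only — synapomorphy for {Taxon F, Taxon G, Taxon L, Taxon R}.
All ingroup taxa share the derived state '+' for C3; it defines the ingroup but does not resolve relationships within it.
C4 (derived state '-') is shared by Taxon F, Taxon G, Taxon L, Taxon R, and Taxon W — a synapomorphy uniting that clade.
C5: derived state '+' in Taxon L and Taxon R only — synapomorphy for {Taxon L, Taxon R}.
C6 (derived state '+') is unique to Taxon R (autapomorphy; uninformative for grouping).
Most parsimonious ingroup topology: (((((Taxon L,Taxon R),Taxon G),Taxon F),Taxon W),Taxon D).
Taxon W and Taxon R share a more recent common ancestor with each other than either does with Taxon D, so Taxon D is the least closely related of the three.

Taxon D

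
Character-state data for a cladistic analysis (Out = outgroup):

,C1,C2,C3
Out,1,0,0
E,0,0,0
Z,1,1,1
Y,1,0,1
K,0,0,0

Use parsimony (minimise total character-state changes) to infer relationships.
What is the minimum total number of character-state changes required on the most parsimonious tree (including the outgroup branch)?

3

Character polarity is set by the outgroup: the derived state is whichever differs from the outgroup's state, so for C1 the derived state is '0', and for the remaining characters it is '1'.
C1: derived state '0' in E and K only — synapomorphy for {E, K}.
C2: derived state '1' in Z only — an autapomorphy, so it tells us nothing about relationships among taxa.
C3 (derived state '1') is shared by Y and Z — a synapomorphy uniting that clade.
Most parsimonious ingroup topology: ((Z,Y),(K,E)).
Changes per character on this tree: C1: 1; C2: 1; C3: 1.
Total = 3.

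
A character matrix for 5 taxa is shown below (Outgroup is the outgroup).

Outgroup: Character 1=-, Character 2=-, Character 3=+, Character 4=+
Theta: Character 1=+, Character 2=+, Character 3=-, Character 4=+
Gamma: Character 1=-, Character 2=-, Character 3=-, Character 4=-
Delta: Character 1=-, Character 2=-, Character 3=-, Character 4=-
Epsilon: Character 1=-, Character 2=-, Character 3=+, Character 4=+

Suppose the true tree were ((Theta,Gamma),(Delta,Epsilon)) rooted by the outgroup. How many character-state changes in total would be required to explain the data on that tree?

Map each character onto ((Theta,Gamma),(Delta,Epsilon)) (rooted by Outgroup) and count the minimum state changes it requires (Fitch parsimony):
Character 1: 1; Character 2: 1; Character 3: 2; Character 4: 2.
Total tree length = 6.

6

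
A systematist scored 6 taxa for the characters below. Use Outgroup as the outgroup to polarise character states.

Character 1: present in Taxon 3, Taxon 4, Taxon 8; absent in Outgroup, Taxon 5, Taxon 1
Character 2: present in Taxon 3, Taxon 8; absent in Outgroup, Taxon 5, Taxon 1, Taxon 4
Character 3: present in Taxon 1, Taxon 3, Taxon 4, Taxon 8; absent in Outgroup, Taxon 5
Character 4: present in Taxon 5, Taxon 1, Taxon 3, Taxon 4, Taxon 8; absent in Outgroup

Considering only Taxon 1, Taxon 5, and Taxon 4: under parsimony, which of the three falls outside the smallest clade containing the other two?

The outgroup has state 'absent' for every character, so 'present' is the derived state throughout.
Only Taxon 3, Taxon 4, and Taxon 8 show the derived state 'present' for Character 1, supporting them as a clade.
Character 2: derived state 'present' in Taxon 3 and Taxon 8 only — synapomorphy for {Taxon 3, Taxon 8}.
Character 3: derived state 'present' in Taxon 1, Taxon 3, Taxon 4, and Taxon 8 only — synapomorphy for {Taxon 1, Taxon 3, Taxon 4, Taxon 8}.
All ingroup taxa share the derived state 'present' for Character 4; it defines the ingroup but does not resolve relationships within it.
Most parsimonious ingroup topology: (Taxon 5,(Taxon 1,((Taxon 3,Taxon 8),Taxon 4))).
Taxon 4 and Taxon 1 share a more recent common ancestor with each other than either does with Taxon 5, so Taxon 5 is the least closely related of the three.

Taxon 5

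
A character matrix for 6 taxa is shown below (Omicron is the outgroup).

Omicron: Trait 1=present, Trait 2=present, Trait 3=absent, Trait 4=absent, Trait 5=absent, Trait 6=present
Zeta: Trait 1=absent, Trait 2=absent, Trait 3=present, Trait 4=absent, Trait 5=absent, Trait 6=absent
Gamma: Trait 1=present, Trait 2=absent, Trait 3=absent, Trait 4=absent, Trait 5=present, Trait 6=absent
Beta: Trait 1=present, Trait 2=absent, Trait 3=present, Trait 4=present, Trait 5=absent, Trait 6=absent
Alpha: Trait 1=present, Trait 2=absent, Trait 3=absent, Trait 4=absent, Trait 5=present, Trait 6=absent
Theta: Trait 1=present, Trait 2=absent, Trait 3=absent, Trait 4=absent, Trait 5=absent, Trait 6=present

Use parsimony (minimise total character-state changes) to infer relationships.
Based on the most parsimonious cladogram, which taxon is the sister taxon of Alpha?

Gamma

Character polarity is set by the outgroup: the derived state is whichever differs from the outgroup's state, so for Trait 1, Trait 2, Trait 6 the derived state is 'absent', and for the remaining characters it is 'present'.
Trait 1: derived state 'absent' in Zeta only — an autapomorphy, so it tells us nothing about relationships among taxa.
All ingroup taxa share the derived state 'absent' for Trait 2; it defines the ingroup but does not resolve relationships within it.
Only Beta and Zeta show the derived state 'present' for Trait 3, supporting them as a clade.
Trait 4 (derived state 'present') is unique to Beta (autapomorphy; uninformative for grouping).
Trait 5 (derived state 'present') is shared by Alpha and Gamma — a synapomorphy uniting that clade.
Trait 6 (derived state 'absent') is shared by Alpha, Beta, Gamma, and Zeta — a synapomorphy uniting that clade.
Most parsimonious ingroup topology: (((Zeta,Beta),(Gamma,Alpha)),Theta).
Alpha and Gamma form a cherry on this tree, so they are sister taxa.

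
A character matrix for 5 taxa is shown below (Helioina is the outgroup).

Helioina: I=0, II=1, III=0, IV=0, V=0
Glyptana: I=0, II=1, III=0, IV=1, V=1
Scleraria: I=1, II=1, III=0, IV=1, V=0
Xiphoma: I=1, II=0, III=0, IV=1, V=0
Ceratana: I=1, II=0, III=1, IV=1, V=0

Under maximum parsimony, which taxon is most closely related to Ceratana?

Xiphoma

Character polarity is set by the outgroup: the derived state is whichever differs from the outgroup's state, so for II the derived state is '0', and for the remaining characters it is '1'.
Only Ceratana, Scleraria, and Xiphoma show the derived state '1' for I, supporting them as a clade.
II (derived state '0') is shared by Ceratana and Xiphoma — a synapomorphy uniting that clade.
III: derived state '1' in Ceratana only — an autapomorphy, so it tells us nothing about relationships among taxa.
IV (derived state '1') is shared by all ingroup taxa — unites the whole ingroup.
V: derived state '1' in Glyptana only — an autapomorphy, so it tells us nothing about relationships among taxa.
Most parsimonious ingroup topology: (Glyptana,(Scleraria,(Xiphoma,Ceratana))).
Ceratana and Xiphoma form a cherry on this tree, so they are sister taxa.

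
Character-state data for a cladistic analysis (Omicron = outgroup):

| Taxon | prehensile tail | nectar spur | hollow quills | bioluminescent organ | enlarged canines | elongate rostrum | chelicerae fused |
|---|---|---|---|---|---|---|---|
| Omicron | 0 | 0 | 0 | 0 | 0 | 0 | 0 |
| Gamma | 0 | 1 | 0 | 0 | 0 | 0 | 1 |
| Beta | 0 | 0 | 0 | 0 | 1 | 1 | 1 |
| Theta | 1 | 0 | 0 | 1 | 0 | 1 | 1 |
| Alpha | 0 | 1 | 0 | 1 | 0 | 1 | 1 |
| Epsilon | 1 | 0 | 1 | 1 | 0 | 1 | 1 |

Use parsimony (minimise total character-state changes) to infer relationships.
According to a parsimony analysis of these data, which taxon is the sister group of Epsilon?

Theta

The outgroup has state '0' for every character, so '1' is the derived state throughout.
prehensile tail: derived state '1' in Epsilon and Theta only — synapomorphy for {Epsilon, Theta}.
nectar spur (state '1') occurs in Alpha and Gamma but conflicts with the nesting implied by the other characters — most parsimoniously interpreted as homoplasy.
hollow quills: derived state '1' in Epsilon only — an autapomorphy, so it tells us nothing about relationships among taxa.
bioluminescent organ: derived state '1' in Alpha, Epsilon, and Theta only — synapomorphy for {Alpha, Epsilon, Theta}.
enlarged canines: derived state '1' in Beta only — an autapomorphy, so it tells us nothing about relationships among taxa.
elongate rostrum: derived state '1' in Alpha, Beta, Epsilon, and Theta only — synapomorphy for {Alpha, Beta, Epsilon, Theta}.
All ingroup taxa share the derived state '1' for chelicerae fused; it defines the ingroup but does not resolve relationships within it.
Most parsimonious ingroup topology: (Gamma,(Beta,((Theta,Epsilon),Alpha))).
Epsilon and Theta form a cherry on this tree, so they are sister taxa.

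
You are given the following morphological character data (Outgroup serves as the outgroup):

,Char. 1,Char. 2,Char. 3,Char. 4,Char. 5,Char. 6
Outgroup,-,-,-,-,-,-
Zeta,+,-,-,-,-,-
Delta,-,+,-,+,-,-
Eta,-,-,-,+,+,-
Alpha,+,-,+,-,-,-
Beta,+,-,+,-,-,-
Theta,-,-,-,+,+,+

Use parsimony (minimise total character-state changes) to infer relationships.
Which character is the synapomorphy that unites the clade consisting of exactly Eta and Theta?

The outgroup has state '-' for every character, so '+' is the derived state throughout.
Only Alpha, Beta, and Zeta show the derived state '+' for Char. 1, supporting them as a clade.
Char. 2: derived state '+' in Delta only — an autapomorphy, so it tells us nothing about relationships among taxa.
Char. 3: derived state '+' in Alpha and Beta only — synapomorphy for {Alpha, Beta}.
Char. 4 (derived state '+') is shared by Delta, Eta, and Theta — a synapomorphy uniting that clade.
Char. 5 (derived state '+') is shared by Eta and Theta — a synapomorphy uniting that clade.
Char. 6 (derived state '+') is unique to Theta (autapomorphy; uninformative for grouping).
Most parsimonious ingroup topology: ((Zeta,(Alpha,Beta)),(Delta,(Eta,Theta))).
The clade {Eta, Theta} is supported by Char. 5: its derived state '+' occurs in exactly those taxa and in no other taxon (including the outgroup).

Char. 5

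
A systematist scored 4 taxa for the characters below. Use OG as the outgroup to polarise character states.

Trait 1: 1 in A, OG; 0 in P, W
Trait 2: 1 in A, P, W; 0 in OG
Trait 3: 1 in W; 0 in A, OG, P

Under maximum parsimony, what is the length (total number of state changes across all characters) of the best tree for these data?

3

Character polarity is set by the outgroup: the derived state is whichever differs from the outgroup's state, so for Trait 1 the derived state is '0', and for the remaining characters it is '1'.
Trait 1 (derived state '0') is shared by P and W — a synapomorphy uniting that clade.
Trait 2 (derived state '1') is shared by all ingroup taxa — unites the whole ingroup.
Trait 3: derived state '1' in W only — an autapomorphy, so it tells us nothing about relationships among taxa.
Most parsimonious ingroup topology: ((W,P),A).
Changes per character on this tree: Trait 1: 1; Trait 2: 1; Trait 3: 1.
Total = 3.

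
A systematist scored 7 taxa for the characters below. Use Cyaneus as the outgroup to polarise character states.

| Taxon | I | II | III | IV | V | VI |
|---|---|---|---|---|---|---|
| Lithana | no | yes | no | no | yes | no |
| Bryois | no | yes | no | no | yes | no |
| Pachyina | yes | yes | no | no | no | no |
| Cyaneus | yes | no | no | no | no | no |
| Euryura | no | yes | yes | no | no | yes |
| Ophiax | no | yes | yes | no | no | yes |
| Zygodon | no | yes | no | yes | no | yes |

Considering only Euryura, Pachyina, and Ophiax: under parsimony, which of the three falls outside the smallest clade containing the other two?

Character polarity is set by the outgroup: the derived state is whichever differs from the outgroup's state, so for I the derived state is 'no', and for the remaining characters it is 'yes'.
I: derived state 'no' in Bryois, Euryura, Lithana, Ophiax, and Zygodon only — synapomorphy for {Bryois, Euryura, Lithana, Ophiax, Zygodon}.
All ingroup taxa share the derived state 'yes' for II; it defines the ingroup but does not resolve relationships within it.
III: derived state 'yes' in Euryura and Ophiax only — synapomorphy for {Euryura, Ophiax}.
IV (derived state 'yes') is unique to Zygodon (autapomorphy; uninformative for grouping).
V: derived state 'yes' in Bryois and Lithana only — synapomorphy for {Bryois, Lithana}.
VI (derived state 'yes') is shared by Euryura, Ophiax, and Zygodon — a synapomorphy uniting that clade.
Most parsimonious ingroup topology: (((Zygodon,(Euryura,Ophiax)),(Lithana,Bryois)),Pachyina).
Euryura and Ophiax share a more recent common ancestor with each other than either does with Pachyina, so Pachyina is the least closely related of the three.

Pachyina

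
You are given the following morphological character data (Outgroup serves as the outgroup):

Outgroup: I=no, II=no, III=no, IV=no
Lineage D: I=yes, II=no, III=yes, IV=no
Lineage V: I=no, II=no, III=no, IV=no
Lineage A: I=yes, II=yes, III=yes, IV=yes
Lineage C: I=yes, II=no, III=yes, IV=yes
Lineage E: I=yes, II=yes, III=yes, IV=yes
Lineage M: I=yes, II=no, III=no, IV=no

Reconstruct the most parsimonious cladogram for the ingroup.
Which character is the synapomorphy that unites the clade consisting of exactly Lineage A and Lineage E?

II

The outgroup has state 'no' for every character, so 'yes' is the derived state throughout.
Only Lineage A, Lineage C, Lineage D, Lineage E, and Lineage M show the derived state 'yes' for I, supporting them as a clade.
II: derived state 'yes' in Lineage A and Lineage E only — synapomorphy for {Lineage A, Lineage E}.
Only Lineage A, Lineage C, Lineage D, and Lineage E show the derived state 'yes' for III, supporting them as a clade.
IV: derived state 'yes' in Lineage A, Lineage C, and Lineage E only — synapomorphy for {Lineage A, Lineage C, Lineage E}.
Most parsimonious ingroup topology: (((Lineage D,((Lineage A,Lineage E),Lineage C)),Lineage M),Lineage V).
The clade {Lineage A, Lineage E} is supported by II: its derived state 'yes' occurs in exactly those taxa and in no other taxon (including the outgroup).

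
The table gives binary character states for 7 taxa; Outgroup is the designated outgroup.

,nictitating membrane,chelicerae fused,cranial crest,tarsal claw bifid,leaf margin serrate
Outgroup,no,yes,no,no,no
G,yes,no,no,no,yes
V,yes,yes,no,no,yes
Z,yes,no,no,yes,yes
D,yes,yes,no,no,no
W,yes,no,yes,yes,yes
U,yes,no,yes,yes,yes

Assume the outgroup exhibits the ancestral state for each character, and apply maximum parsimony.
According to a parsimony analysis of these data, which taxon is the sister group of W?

Character polarity is set by the outgroup: the derived state is whichever differs from the outgroup's state, so for chelicerae fused the derived state is 'no', and for the remaining characters it is 'yes'.
nictitating membrane (derived state 'yes') is shared by all ingroup taxa — unites the whole ingroup.
Only G, U, W, and Z show the derived state 'no' for chelicerae fused, supporting them as a clade.
Only U and W show the derived state 'yes' for cranial crest, supporting them as a clade.
tarsal claw bifid (derived state 'yes') is shared by U, W, and Z — a synapomorphy uniting that clade.
leaf margin serrate: derived state 'yes' in G, U, V, W, and Z only — synapomorphy for {G, U, V, W, Z}.
Most parsimonious ingroup topology: ((((Z,(W,U)),G),V),D).
W and U form a cherry on this tree, so they are sister taxa.

U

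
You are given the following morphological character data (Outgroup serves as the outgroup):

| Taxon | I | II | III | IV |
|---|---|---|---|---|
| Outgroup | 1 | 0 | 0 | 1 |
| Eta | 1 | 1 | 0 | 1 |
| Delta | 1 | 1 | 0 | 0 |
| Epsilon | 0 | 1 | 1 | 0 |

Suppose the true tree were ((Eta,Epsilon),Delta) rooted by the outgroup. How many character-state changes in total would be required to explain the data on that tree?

5

Map each character onto ((Eta,Epsilon),Delta) (rooted by Outgroup) and count the minimum state changes it requires (Fitch parsimony):
I: 1; II: 1; III: 1; IV: 2.
Total tree length = 5.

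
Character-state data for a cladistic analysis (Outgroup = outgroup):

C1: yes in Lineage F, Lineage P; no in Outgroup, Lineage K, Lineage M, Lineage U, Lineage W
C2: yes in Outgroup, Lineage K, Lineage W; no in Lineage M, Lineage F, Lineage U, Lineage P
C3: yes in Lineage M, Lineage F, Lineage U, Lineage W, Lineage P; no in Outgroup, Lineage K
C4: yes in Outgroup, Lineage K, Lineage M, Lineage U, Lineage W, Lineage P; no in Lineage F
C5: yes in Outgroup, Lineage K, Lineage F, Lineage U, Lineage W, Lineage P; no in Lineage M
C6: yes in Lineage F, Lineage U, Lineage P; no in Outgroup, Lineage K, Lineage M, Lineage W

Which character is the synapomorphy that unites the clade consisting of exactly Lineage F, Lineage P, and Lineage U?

Character polarity is set by the outgroup: the derived state is whichever differs from the outgroup's state, so for C2, C4, C5 the derived state is 'no', and for the remaining characters it is 'yes'.
Only Lineage F and Lineage P show the derived state 'yes' for C1, supporting them as a clade.
C2: derived state 'no' in Lineage F, Lineage M, Lineage P, and Lineage U only — synapomorphy for {Lineage F, Lineage M, Lineage P, Lineage U}.
Only Lineage F, Lineage M, Lineage P, Lineage U, and Lineage W show the derived state 'yes' for C3, supporting them as a clade.
C4 (derived state 'no') is unique to Lineage F (autapomorphy; uninformative for grouping).
C5: derived state 'no' in Lineage M only — an autapomorphy, so it tells us nothing about relationships among taxa.
C6: derived state 'yes' in Lineage F, Lineage P, and Lineage U only — synapomorphy for {Lineage F, Lineage P, Lineage U}.
Most parsimonious ingroup topology: (Lineage K,((Lineage M,((Lineage F,Lineage P),Lineage U)),Lineage W)).
The clade {Lineage F, Lineage P, Lineage U} is supported by C6: its derived state 'yes' occurs in exactly those taxa and in no other taxon (including the outgroup).

C6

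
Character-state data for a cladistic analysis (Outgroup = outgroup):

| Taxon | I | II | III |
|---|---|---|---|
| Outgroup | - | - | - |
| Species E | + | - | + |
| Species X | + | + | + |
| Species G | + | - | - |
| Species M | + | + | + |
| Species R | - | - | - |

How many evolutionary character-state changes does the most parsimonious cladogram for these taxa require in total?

3

The outgroup has state '-' for every character, so '+' is the derived state throughout.
I (derived state '+') is shared by Species E, Species G, Species M, and Species X — a synapomorphy uniting that clade.
Only Species M and Species X show the derived state '+' for II, supporting them as a clade.
Only Species E, Species M, and Species X show the derived state '+' for III, supporting them as a clade.
Most parsimonious ingroup topology: (((Species E,(Species X,Species M)),Species G),Species R).
Changes per character on this tree: I: 1; II: 1; III: 1.
Total = 3.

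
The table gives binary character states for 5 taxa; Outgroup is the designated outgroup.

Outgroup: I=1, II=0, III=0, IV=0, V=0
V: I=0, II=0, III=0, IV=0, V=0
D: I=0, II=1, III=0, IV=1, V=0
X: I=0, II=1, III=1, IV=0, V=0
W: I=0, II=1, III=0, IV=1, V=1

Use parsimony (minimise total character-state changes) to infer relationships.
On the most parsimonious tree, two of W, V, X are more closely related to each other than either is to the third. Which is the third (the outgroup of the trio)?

V

Character polarity is set by the outgroup: the derived state is whichever differs from the outgroup's state, so for I the derived state is '0', and for the remaining characters it is '1'.
I (derived state '0') is shared by all ingroup taxa — unites the whole ingroup.
II: derived state '1' in D, W, and X only — synapomorphy for {D, W, X}.
III: derived state '1' in X only — an autapomorphy, so it tells us nothing about relationships among taxa.
Only D and W show the derived state '1' for IV, supporting them as a clade.
V (derived state '1') is unique to W (autapomorphy; uninformative for grouping).
Most parsimonious ingroup topology: (V,((D,W),X)).
W and X share a more recent common ancestor with each other than either does with V, so V is the least closely related of the three.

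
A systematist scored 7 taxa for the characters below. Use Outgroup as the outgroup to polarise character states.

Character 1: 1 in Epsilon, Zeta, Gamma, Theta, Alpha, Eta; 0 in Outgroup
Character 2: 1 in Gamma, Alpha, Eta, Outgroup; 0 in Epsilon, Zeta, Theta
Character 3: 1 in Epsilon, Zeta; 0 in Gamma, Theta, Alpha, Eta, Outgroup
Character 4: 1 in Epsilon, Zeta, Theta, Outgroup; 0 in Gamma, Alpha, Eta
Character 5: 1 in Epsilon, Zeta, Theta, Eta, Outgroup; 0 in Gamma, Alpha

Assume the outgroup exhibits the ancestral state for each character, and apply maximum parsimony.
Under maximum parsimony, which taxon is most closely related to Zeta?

Character polarity is set by the outgroup: the derived state is whichever differs from the outgroup's state, so for Character 2, Character 4, Character 5 the derived state is '0', and for the remaining characters it is '1'.
Character 1 (derived state '1') is shared by all ingroup taxa — unites the whole ingroup.
Only Epsilon, Theta, and Zeta show the derived state '0' for Character 2, supporting them as a clade.
Character 3 (derived state '1') is shared by Epsilon and Zeta — a synapomorphy uniting that clade.
Character 4: derived state '0' in Alpha, Eta, and Gamma only — synapomorphy for {Alpha, Eta, Gamma}.
Character 5 (derived state '0') is shared by Alpha and Gamma — a synapomorphy uniting that clade.
Most parsimonious ingroup topology: (((Gamma,Alpha),Eta),(Theta,(Zeta,Epsilon))).
Zeta and Epsilon form a cherry on this tree, so they are sister taxa.

Epsilon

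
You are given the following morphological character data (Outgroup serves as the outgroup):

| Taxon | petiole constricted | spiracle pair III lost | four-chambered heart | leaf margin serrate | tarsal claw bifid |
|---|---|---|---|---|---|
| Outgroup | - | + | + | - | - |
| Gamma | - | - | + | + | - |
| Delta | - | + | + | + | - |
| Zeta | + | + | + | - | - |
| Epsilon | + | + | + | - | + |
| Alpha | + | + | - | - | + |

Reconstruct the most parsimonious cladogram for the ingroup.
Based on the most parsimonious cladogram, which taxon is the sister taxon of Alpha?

Epsilon

Character polarity is set by the outgroup: the derived state is whichever differs from the outgroup's state, so for spiracle pair III lost, four-chambered heart the derived state is '-', and for the remaining characters it is '+'.
Only Alpha, Epsilon, and Zeta show the derived state '+' for petiole constricted, supporting them as a clade.
spiracle pair III lost: derived state '-' in Gamma only — an autapomorphy, so it tells us nothing about relationships among taxa.
four-chambered heart (derived state '-') is unique to Alpha (autapomorphy; uninformative for grouping).
Only Delta and Gamma show the derived state '+' for leaf margin serrate, supporting them as a clade.
tarsal claw bifid (derived state '+') is shared by Alpha and Epsilon — a synapomorphy uniting that clade.
Most parsimonious ingroup topology: ((Gamma,Delta),(Zeta,(Epsilon,Alpha))).
Alpha and Epsilon form a cherry on this tree, so they are sister taxa.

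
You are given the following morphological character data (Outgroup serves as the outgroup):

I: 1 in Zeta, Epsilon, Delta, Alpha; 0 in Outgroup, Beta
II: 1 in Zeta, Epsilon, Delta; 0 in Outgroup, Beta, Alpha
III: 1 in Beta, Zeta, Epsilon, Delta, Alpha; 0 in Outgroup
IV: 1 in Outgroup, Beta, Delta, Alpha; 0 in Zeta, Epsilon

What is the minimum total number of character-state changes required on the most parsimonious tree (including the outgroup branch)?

4

Character polarity is set by the outgroup: the derived state is whichever differs from the outgroup's state, so for IV the derived state is '0', and for the remaining characters it is '1'.
Only Alpha, Delta, Epsilon, and Zeta show the derived state '1' for I, supporting them as a clade.
Only Delta, Epsilon, and Zeta show the derived state '1' for II, supporting them as a clade.
All ingroup taxa share the derived state '1' for III; it defines the ingroup but does not resolve relationships within it.
IV (derived state '0') is shared by Epsilon and Zeta — a synapomorphy uniting that clade.
Most parsimonious ingroup topology: (Beta,(((Zeta,Epsilon),Delta),Alpha)).
Changes per character on this tree: I: 1; II: 1; III: 1; IV: 1.
Total = 4.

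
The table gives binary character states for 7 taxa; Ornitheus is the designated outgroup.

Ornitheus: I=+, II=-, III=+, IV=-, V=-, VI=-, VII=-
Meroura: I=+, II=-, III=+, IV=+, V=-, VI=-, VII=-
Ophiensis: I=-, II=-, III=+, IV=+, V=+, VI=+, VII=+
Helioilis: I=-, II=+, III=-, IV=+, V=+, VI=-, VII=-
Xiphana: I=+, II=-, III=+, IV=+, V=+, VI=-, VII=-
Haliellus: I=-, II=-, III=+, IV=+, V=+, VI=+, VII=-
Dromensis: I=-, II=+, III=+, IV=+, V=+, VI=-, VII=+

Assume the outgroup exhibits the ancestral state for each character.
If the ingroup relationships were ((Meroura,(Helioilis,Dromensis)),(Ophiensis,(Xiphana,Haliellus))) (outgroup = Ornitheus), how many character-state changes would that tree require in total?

Map each character onto ((Meroura,(Helioilis,Dromensis)),(Ophiensis,(Xiphana,Haliellus))) (rooted by Ornitheus) and count the minimum state changes it requires (Fitch parsimony):
I: 3; II: 1; III: 1; IV: 1; V: 2; VI: 2; VII: 2.
Total tree length = 12.

12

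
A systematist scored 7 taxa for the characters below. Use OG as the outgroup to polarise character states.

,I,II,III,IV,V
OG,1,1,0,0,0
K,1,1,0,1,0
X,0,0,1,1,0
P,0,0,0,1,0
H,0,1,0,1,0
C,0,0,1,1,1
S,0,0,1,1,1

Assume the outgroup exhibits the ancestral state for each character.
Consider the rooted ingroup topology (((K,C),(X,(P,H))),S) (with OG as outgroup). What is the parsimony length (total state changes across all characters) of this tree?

Map each character onto (((K,C),(X,(P,H))),S) (rooted by OG) and count the minimum state changes it requires (Fitch parsimony):
I: 2; II: 3; III: 3; IV: 1; V: 2.
Total tree length = 11.

11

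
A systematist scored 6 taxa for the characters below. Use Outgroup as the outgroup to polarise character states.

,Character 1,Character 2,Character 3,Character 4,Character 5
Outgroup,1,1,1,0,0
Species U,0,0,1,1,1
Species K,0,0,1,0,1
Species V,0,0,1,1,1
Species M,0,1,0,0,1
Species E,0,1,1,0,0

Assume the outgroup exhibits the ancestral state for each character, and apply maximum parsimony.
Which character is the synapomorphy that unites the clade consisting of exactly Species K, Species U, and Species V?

Character polarity is set by the outgroup: the derived state is whichever differs from the outgroup's state, so for Character 1, Character 2, Character 3 the derived state is '0', and for the remaining characters it is '1'.
All ingroup taxa share the derived state '0' for Character 1; it defines the ingroup but does not resolve relationships within it.
Character 2 (derived state '0') is shared by Species K, Species U, and Species V — a synapomorphy uniting that clade.
Character 3: derived state '0' in Species M only — an autapomorphy, so it tells us nothing about relationships among taxa.
Character 4 (derived state '1') is shared by Species U and Species V — a synapomorphy uniting that clade.
Only Species K, Species M, Species U, and Species V show the derived state '1' for Character 5, supporting them as a clade.
Most parsimonious ingroup topology: ((((Species U,Species V),Species K),Species M),Species E).
The clade {Species K, Species U, Species V} is supported by Character 2: its derived state '0' occurs in exactly those taxa and in no other taxon (including the outgroup).

Character 2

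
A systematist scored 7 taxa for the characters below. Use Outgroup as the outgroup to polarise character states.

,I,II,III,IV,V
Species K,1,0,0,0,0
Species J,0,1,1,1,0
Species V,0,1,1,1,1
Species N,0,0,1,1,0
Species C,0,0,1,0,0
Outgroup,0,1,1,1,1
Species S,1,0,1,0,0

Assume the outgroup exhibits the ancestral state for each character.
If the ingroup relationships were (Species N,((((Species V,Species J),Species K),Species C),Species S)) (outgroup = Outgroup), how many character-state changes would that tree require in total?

9

Map each character onto (Species N,((((Species V,Species J),Species K),Species C),Species S)) (rooted by Outgroup) and count the minimum state changes it requires (Fitch parsimony):
I: 2; II: 2; III: 1; IV: 2; V: 2.
Total tree length = 9.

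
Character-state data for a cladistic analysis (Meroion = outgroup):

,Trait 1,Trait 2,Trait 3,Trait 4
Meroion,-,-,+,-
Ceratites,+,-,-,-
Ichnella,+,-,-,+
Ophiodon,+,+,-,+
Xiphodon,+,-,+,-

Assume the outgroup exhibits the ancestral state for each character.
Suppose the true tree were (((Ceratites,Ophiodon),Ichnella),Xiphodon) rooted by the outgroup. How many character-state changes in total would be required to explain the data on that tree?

5

Map each character onto (((Ceratites,Ophiodon),Ichnella),Xiphodon) (rooted by Meroion) and count the minimum state changes it requires (Fitch parsimony):
Trait 1: 1; Trait 2: 1; Trait 3: 1; Trait 4: 2.
Total tree length = 5.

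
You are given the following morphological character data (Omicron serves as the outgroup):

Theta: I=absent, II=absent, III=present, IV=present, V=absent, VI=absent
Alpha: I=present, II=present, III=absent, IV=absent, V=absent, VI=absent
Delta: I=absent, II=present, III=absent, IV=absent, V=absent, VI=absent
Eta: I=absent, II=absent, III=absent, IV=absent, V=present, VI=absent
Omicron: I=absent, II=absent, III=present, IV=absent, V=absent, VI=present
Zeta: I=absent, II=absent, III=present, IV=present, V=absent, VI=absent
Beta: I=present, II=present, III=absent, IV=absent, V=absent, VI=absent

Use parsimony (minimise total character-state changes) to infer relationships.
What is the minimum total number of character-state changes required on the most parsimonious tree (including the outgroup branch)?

Character polarity is set by the outgroup: the derived state is whichever differs from the outgroup's state, so for III, VI the derived state is 'absent', and for the remaining characters it is 'present'.
Only Alpha and Beta show the derived state 'present' for I, supporting them as a clade.
Only Alpha, Beta, and Delta show the derived state 'present' for II, supporting them as a clade.
Only Alpha, Beta, Delta, and Eta show the derived state 'absent' for III, supporting them as a clade.
IV (derived state 'present') is shared by Theta and Zeta — a synapomorphy uniting that clade.
V (derived state 'present') is unique to Eta (autapomorphy; uninformative for grouping).
All ingroup taxa share the derived state 'absent' for VI; it defines the ingroup but does not resolve relationships within it.
Most parsimonious ingroup topology: ((((Alpha,Beta),Delta),Eta),(Zeta,Theta)).
Changes per character on this tree: I: 1; II: 1; III: 1; IV: 1; V: 1; VI: 1.
Total = 6.

6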